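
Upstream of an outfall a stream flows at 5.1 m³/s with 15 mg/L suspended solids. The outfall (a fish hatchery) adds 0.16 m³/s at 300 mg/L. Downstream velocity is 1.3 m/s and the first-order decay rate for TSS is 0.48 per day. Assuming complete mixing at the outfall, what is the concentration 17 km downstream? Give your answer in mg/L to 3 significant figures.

22.0 mg/L

After complete mixing, C₀ = (0.16·300 + 5.1·15) / 5.26 = 23.67 mg/L.
Travel time t = 1.7e+04 m / 1.3 m/s = 1.308e+04 s = 0.1514 d.
C = 23.67·exp(−0.48·0.1514) = 23.67·0.9299 = 22.01 mg/L.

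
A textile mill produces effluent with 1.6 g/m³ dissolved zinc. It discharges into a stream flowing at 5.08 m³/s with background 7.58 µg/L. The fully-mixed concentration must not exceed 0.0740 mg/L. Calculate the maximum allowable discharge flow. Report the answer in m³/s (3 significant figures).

0.221 m³/s

7.58 µg/L = 0.00758 mg/L.
Mass balance at complete mixing: C_std·(Q_w + Q_r) = Q_w·C_e + Q_r·C_b.
Rearranging, Q_w = Q_r·(C_std − C_b)/(C_e − C_std) = 5.08·(0.074 − 0.00758) / (1.6 − 0.074) = 0.2211 m³/s.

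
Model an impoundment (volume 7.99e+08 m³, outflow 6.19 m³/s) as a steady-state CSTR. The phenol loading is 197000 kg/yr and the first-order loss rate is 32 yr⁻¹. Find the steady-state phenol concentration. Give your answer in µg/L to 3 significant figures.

7.65 µg/L

Outflow Q = 6.19 m³/s × 3.156e+07 s/yr = 1.953e+08 m³/yr.
Steady-state CSTR mass balance: W = Q·C + k·V·C, so C = W/(Q + kV).
Q + kV = 1.953e+08 + 32·7.99e+08 = 2.576e+10 m³/yr.
C = 197000/2.576e+10 = 7.647e-06 kg/m³ = 0.007647 mg/L = 7.647 µg/L.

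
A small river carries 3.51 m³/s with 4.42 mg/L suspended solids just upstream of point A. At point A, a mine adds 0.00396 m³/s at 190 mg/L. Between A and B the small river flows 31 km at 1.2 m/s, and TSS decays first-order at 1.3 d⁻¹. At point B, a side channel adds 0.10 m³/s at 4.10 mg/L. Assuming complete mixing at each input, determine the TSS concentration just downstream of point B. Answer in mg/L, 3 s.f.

3.16 mg/L

After input A: C = (3.51·4.42 + 0.00396·190) / 3.514 = 4.629 mg/L.
Over the 31 km reach to input B (t = 2.583e+04 s = 0.299 d), decay gives C = 4.629·exp(−1.3·0.299) = 3.138 mg/L.
After input B: C = (3.514·3.138 + 0.1·4.1) / 3.614 = 3.165 mg/L.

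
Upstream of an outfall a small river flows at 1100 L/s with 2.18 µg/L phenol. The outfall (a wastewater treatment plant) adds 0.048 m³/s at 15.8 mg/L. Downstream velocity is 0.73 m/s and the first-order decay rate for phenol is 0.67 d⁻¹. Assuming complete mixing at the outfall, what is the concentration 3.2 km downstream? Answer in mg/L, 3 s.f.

1100 L/s = 1.1 m³/s.
2.18 µg/L = 0.00218 mg/L.
After complete mixing, C₀ = (0.048·15.8 + 1.1·0.00218) / 1.148 = 0.6627 mg/L.
Travel time t = 3200 m / 0.73 m/s = 4384 s = 0.05074 d.
C = 0.6627·exp(−0.67·0.05074) = 0.6627·0.9666 = 0.6406 mg/L.

0.641 mg/L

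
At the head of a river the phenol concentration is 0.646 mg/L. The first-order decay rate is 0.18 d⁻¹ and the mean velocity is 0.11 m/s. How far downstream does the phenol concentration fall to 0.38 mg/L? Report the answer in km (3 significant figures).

From C = C₀·e^(−kt), t = ln(C₀/C)/k = ln(0.646/0.38)/0.18 = 0.5306/0.18 = 2.948 d.
Distance = v·t = 0.11 m/s × 2.547e+05 s = 2.802e+04 m = 28.02 km.

28.0 km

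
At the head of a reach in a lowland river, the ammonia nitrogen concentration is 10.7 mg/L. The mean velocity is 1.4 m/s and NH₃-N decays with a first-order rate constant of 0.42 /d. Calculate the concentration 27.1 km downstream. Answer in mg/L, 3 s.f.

9.74 mg/L

Travel time t = 27.1 km / 1.4 m/s = 2.71e+04/1.4 = 1.936e+04 s = 0.224 d.
First-order decay: C = 10.7·exp(−0.42·0.224) = 10.7·0.9102 = 9.739 mg/L.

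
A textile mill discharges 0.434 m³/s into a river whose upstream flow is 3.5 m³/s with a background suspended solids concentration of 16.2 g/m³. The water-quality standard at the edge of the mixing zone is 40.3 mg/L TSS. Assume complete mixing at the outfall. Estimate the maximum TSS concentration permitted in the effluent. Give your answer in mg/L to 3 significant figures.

Mass balance: 40.3·3.934 = 0.434·Cₑ + 3.5·16.2.
Cₑ = (158.5 − 56.7) / 0.434 = 234.7 mg/L.

235 mg/L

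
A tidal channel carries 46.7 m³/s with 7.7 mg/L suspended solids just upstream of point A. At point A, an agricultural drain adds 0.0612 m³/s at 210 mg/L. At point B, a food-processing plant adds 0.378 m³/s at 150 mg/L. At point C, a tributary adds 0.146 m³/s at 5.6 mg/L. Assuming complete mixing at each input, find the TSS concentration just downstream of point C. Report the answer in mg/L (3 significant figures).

9.09 mg/L

After input A: C = (46.7·7.7 + 0.0612·210) / 46.76 = 7.965 mg/L.
After input B: C = (46.76·7.965 + 0.378·150) / 47.14 = 9.104 mg/L.
After input C: C = (47.14·9.104 + 0.146·5.6) / 47.29 = 9.093 mg/L.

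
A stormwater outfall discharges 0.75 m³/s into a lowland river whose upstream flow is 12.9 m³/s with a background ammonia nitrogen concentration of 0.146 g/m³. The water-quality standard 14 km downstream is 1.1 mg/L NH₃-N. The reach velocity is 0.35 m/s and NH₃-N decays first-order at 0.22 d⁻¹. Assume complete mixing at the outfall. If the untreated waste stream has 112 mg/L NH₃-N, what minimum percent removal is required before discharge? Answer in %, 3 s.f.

Travel time to the compliance point: t = 1.4e+04/0.35 = 4e+04 s = 0.463 d; decay factor exp(−0.22·0.463) = 0.9032.
So the concentration just after mixing may be at most 1.1/0.9032 = 1.218 mg/L.
Mass balance: 1.218·13.65 = 0.75·Cₑ + 12.9·0.146.
Cₑ = (16.62 − 1.883) / 0.75 = 19.66 mg/L.
Required removal = 1 − 19.66/112 = 82.45 %.

82.5 %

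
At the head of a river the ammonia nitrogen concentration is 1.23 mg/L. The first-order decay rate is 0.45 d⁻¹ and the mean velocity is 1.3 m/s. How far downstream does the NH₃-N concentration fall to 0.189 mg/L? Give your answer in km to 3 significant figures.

From C = C₀·e^(−kt), t = ln(C₀/C)/k = ln(1.23/0.189)/0.45 = 1.873/0.45 = 4.162 d.
Distance = v·t = 1.3 m/s × 3.596e+05 s = 4.675e+05 m = 467.5 km.

468 km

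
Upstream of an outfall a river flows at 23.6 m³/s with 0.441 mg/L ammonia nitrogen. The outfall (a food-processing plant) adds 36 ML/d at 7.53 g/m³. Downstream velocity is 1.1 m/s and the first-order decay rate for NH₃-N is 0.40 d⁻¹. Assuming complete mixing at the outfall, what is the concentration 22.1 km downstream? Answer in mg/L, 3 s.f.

36 ML/d = 0.4167 m³/s.
After complete mixing, C₀ = (0.4167·7.53 + 23.6·0.441) / 24.02 = 0.564 mg/L.
Travel time t = 2.21e+04 m / 1.1 m/s = 2.009e+04 s = 0.2325 d.
C = 0.564·exp(−0.40·0.2325) = 0.564·0.9112 = 0.5139 mg/L.

0.514 mg/L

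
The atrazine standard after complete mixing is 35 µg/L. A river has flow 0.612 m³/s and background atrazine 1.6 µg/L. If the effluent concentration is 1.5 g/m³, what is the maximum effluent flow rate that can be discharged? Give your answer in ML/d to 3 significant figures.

1.6 µg/L = 0.0016 mg/L.
35 µg/L = 0.035 mg/L.
Mass balance at complete mixing: C_std·(Q_w + Q_r) = Q_w·C_e + Q_r·C_b.
Rearranging, Q_w = Q_r·(C_std − C_b)/(C_e − C_std) = 0.612·(0.035 − 0.0016) / (1.5 − 0.035) = 0.01395 m³/s.
= 1.206 ML/d.

1.21 ML/d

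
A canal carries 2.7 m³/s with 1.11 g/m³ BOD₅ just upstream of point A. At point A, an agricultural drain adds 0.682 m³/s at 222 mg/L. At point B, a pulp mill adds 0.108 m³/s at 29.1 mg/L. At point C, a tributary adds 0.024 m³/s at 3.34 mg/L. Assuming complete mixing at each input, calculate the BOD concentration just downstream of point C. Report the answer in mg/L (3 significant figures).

After input A: C = (2.7·1.11 + 0.682·222) / 3.382 = 45.65 mg/L.
After input B: C = (3.382·45.65 + 0.108·29.1) / 3.49 = 45.14 mg/L.
After input C: C = (3.49·45.14 + 0.024·3.34) / 3.514 = 44.86 mg/L.

44.9 mg/L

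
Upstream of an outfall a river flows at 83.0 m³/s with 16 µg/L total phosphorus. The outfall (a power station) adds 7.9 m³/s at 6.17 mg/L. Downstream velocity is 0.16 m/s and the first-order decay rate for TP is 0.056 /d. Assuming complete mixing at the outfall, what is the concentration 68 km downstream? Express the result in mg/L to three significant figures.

16 µg/L = 0.016 mg/L.
After complete mixing, C₀ = (7.9·6.17 + 83·0.016) / 90.9 = 0.5508 mg/L.
Travel time t = 6.8e+04 m / 0.16 m/s = 4.25e+05 s = 4.919 d.
C = 0.5508·exp(−0.056·4.919) = 0.5508·0.7592 = 0.4182 mg/L.

0.418 mg/L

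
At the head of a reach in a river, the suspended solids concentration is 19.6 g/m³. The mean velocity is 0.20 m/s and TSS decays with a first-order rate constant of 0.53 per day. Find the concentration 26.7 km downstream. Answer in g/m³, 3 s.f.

8.64 g/m³

Travel time t = 26.7 km / 0.20 m/s = 2.67e+04/0.20 = 1.335e+05 s = 1.545 d.
First-order decay: C = 19.6·exp(−0.53·1.545) = 19.6·0.4409 = 8.642 g/m³.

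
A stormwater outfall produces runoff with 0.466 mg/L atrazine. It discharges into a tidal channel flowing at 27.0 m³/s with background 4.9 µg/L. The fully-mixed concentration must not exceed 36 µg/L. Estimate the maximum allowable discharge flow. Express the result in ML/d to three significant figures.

169 ML/d

4.9 µg/L = 0.0049 mg/L.
36 µg/L = 0.036 mg/L.
Mass balance at complete mixing: C_std·(Q_w + Q_r) = Q_w·C_e + Q_r·C_b.
Rearranging, Q_w = Q_r·(C_std − C_b)/(C_e − C_std) = 27.0·(0.036 − 0.0049) / (0.466 − 0.036) = 1.953 m³/s.
= 168.7 ML/d.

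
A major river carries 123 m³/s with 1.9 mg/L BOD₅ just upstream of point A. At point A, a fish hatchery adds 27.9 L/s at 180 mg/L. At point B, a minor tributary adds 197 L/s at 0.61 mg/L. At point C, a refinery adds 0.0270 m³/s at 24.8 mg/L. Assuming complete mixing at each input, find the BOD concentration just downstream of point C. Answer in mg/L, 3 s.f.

27.9 L/s = 0.0279 m³/s.
After input A: C = (123·1.9 + 0.0279·180) / 123 = 1.94 mg/L.
197 L/s = 0.197 m³/s.
After input B: C = (123·1.94 + 0.197·0.61) / 123.2 = 1.938 mg/L.
After input C: C = (123.2·1.938 + 0.027·24.8) / 123.3 = 1.943 mg/L.

1.94 mg/L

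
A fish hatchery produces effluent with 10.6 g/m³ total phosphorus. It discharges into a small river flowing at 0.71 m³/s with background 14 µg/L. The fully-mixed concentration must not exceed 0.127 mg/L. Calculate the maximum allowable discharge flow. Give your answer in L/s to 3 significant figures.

14 µg/L = 0.014 mg/L.
Mass balance at complete mixing: C_std·(Q_w + Q_r) = Q_w·C_e + Q_r·C_b.
Rearranging, Q_w = Q_r·(C_std − C_b)/(C_e − C_std) = 0.71·(0.127 − 0.014) / (10.6 − 0.127) = 0.007661 m³/s.
= 7.661 L/s.

7.66 L/s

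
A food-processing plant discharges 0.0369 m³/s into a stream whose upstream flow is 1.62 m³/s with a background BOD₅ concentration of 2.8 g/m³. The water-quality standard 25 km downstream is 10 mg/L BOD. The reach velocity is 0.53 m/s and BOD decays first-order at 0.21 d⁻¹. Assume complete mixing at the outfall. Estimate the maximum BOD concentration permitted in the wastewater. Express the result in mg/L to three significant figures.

Travel time to the compliance point: t = 2.5e+04/0.53 = 4.717e+04 s = 0.5459 d; decay factor exp(−0.21·0.5459) = 0.8917.
So the concentration just after mixing may be at most 10/0.8917 = 11.21 mg/L.
Mass balance: 11.21·1.657 = 0.0369·Cₑ + 1.62·2.8.
Cₑ = (18.58 − 4.536) / 0.0369 = 380.6 mg/L.

381 mg/L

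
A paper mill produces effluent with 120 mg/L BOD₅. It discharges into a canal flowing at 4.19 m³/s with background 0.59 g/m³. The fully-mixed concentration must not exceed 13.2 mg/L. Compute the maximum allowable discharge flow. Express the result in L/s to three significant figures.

Mass balance at complete mixing: C_std·(Q_w + Q_r) = Q_w·C_e + Q_r·C_b.
Rearranging, Q_w = Q_r·(C_std − C_b)/(C_e − C_std) = 4.19·(13.2 − 0.59) / (120 − 13.2) = 0.4947 m³/s.
= 494.7 L/s.

495 L/s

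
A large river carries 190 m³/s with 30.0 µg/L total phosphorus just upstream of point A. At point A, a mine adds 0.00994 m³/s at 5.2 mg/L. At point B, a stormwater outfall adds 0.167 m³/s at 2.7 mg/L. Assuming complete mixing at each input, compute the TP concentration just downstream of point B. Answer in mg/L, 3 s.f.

30.0 µg/L = 0.03 mg/L.
After input A: C = (190·0.03 + 0.00994·5.2) / 190 = 0.03027 mg/L.
After input B: C = (190·0.03027 + 0.167·2.7) / 190.2 = 0.03261 mg/L.

0.0326 mg/L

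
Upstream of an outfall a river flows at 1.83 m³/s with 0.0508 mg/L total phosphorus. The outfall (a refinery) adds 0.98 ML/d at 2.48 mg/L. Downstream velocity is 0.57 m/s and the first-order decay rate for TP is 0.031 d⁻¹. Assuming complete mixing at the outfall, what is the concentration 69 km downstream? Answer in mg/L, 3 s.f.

0.98 ML/d = 0.01134 m³/s.
After complete mixing, C₀ = (0.01134·2.48 + 1.83·0.0508) / 1.841 = 0.06576 mg/L.
Travel time t = 6.9e+04 m / 0.57 m/s = 1.211e+05 s = 1.401 d.
C = 0.06576·exp(−0.031·1.401) = 0.06576·0.9575 = 0.06297 mg/L.

0.0630 mg/L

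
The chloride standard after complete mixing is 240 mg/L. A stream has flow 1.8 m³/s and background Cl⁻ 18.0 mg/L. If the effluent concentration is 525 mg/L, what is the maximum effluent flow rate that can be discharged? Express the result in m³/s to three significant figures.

Mass balance at complete mixing: C_std·(Q_w + Q_r) = Q_w·C_e + Q_r·C_b.
Rearranging, Q_w = Q_r·(C_std − C_b)/(C_e − C_std) = 1.8·(240 − 18) / (525 − 240) = 1.402 m³/s.

1.40 m³/s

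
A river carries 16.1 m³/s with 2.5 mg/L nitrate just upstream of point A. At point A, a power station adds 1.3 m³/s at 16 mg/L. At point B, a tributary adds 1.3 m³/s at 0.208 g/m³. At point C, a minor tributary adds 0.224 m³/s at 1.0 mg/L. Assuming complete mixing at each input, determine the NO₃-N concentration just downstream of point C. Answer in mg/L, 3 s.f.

3.25 mg/L

After input A: C = (16.1·2.5 + 1.3·16) / 17.4 = 3.509 mg/L.
After input B: C = (17.4·3.509 + 1.3·0.208) / 18.7 = 3.279 mg/L.
After input C: C = (18.7·3.279 + 0.224·1) / 18.92 = 3.252 mg/L.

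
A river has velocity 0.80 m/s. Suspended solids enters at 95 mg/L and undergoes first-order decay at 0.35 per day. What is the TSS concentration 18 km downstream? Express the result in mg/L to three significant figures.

86.7 mg/L

Travel time t = 18 km / 0.80 m/s = 1.8e+04/0.80 = 2.25e+04 s = 0.2604 d.
First-order decay: C = 95·exp(−0.35·0.2604) = 95·0.9129 = 86.72 mg/L.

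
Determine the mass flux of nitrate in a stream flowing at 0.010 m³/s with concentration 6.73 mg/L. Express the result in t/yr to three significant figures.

2.12 t/yr

Mass flux = Q·C = 0.01 m³/s × 6.73 g/m³ = 0.0673 g/s.
= 0.0673 g/s × 31.56 = 2.124 t/yr.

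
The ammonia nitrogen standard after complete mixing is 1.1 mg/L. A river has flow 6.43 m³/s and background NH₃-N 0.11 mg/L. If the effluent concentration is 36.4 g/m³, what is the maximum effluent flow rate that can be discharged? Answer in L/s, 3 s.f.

Mass balance at complete mixing: C_std·(Q_w + Q_r) = Q_w·C_e + Q_r·C_b.
Rearranging, Q_w = Q_r·(C_std − C_b)/(C_e − C_std) = 6.43·(1.1 − 0.11) / (36.4 − 1.1) = 0.1803 m³/s.
= 180.3 L/s.

180 L/s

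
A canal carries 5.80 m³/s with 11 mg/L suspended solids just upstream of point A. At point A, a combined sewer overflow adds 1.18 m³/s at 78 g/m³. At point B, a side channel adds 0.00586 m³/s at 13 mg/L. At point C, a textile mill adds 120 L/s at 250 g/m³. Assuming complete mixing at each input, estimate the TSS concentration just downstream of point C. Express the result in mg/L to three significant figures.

26.2 mg/L

After input A: C = (5.8·11 + 1.18·78) / 6.98 = 22.33 mg/L.
After input B: C = (6.98·22.33 + 0.00586·13) / 6.986 = 22.32 mg/L.
120 L/s = 0.12 m³/s.
After input C: C = (6.986·22.32 + 0.12·250) / 7.106 = 26.16 mg/L.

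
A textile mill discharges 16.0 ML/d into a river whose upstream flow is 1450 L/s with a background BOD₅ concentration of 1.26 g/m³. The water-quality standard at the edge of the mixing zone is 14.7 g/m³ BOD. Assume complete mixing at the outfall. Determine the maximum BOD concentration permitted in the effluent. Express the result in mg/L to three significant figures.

120 mg/L

16.0 ML/d = 0.1852 m³/s.
1450 L/s = 1.45 m³/s.
Mass balance: 14.7·1.635 = 0.1852·Cₑ + 1.45·1.26.
Cₑ = (24.04 − 1.827) / 0.1852 = 119.9 mg/L.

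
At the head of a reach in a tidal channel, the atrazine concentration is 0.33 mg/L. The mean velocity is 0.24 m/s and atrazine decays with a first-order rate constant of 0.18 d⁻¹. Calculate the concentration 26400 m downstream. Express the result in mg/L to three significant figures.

Travel time t = 26400 m / 0.24 m/s = 2.64e+04/0.24 = 1.1e+05 s = 1.273 d.
First-order decay: C = 0.33·exp(−0.18·1.273) = 0.33·0.7952 = 0.2624 mg/L.

0.262 mg/L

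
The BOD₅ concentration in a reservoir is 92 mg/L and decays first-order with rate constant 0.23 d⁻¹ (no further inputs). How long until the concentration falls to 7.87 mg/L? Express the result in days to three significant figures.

t = ln(C₀/C)/k = ln(92/7.87)/0.23 = 2.459/0.23 = 10.69 d.

10.7 d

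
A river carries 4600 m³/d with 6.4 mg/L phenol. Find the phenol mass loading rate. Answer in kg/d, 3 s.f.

29.4 kg/d

4600 m³/d = 0.05324 m³/s.
Mass flux = Q·C = 0.05324 m³/s × 6.4 g/m³ = 0.3407 g/s.
= 0.3407 g/s × 86.4 = 29.44 kg/d.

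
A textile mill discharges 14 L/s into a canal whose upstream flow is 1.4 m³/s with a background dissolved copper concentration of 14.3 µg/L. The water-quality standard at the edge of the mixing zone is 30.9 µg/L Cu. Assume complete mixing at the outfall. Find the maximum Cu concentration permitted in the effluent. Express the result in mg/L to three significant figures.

1.69 mg/L

14 L/s = 0.014 m³/s.
14.3 µg/L = 0.0143 mg/L.
30.9 µg/L = 0.0309 mg/L.
Mass balance: 0.0309·1.414 = 0.014·Cₑ + 1.4·0.0143.
Cₑ = (0.04369 − 0.02002) / 0.014 = 1.691 mg/L.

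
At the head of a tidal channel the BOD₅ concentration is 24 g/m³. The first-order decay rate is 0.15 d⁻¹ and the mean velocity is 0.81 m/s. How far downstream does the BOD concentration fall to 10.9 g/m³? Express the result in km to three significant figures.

From C = C₀·e^(−kt), t = ln(C₀/C)/k = ln(24/10.9)/0.15 = 0.7893/0.15 = 5.262 d.
Distance = v·t = 0.81 m/s × 4.546e+05 s = 3.683e+05 m = 368.3 km.

368 km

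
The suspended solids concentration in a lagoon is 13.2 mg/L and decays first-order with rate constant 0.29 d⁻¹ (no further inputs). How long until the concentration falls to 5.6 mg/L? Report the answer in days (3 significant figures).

t = ln(C₀/C)/k = ln(13.2/5.6)/0.29 = 0.8575/0.29 = 2.957 d.

2.96 d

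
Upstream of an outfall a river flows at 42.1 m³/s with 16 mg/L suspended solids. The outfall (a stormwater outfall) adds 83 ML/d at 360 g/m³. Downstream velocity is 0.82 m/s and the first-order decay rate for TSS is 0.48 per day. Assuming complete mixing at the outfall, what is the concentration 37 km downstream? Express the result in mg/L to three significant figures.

83 ML/d = 0.9606 m³/s.
After complete mixing, C₀ = (0.9606·360 + 42.1·16) / 43.06 = 23.67 mg/L.
Travel time t = 3.7e+04 m / 0.82 m/s = 4.512e+04 s = 0.5222 d.
C = 23.67·exp(−0.48·0.5222) = 23.67·0.7783 = 18.43 mg/L.

18.4 mg/L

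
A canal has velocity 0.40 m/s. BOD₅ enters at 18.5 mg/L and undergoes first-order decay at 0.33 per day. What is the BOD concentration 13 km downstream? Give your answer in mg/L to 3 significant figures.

Travel time t = 13 km / 0.40 m/s = 1.3e+04/0.40 = 3.25e+04 s = 0.3762 d.
First-order decay: C = 18.5·exp(−0.33·0.3762) = 18.5·0.8833 = 16.34 mg/L.

16.3 mg/L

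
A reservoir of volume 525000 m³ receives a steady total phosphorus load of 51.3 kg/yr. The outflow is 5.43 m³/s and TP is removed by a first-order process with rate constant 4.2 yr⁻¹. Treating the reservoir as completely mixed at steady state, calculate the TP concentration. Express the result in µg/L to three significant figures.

0.296 µg/L

Outflow Q = 5.43 m³/s × 3.156e+07 s/yr = 1.714e+08 m³/yr.
Steady-state CSTR mass balance: W = Q·C + k·V·C, so C = W/(Q + kV).
Q + kV = 1.714e+08 + 4.2·525000 = 1.736e+08 m³/yr.
C = 51.3/1.736e+08 = 2.956e-07 kg/m³ = 0.0002956 mg/L = 0.2956 µg/L.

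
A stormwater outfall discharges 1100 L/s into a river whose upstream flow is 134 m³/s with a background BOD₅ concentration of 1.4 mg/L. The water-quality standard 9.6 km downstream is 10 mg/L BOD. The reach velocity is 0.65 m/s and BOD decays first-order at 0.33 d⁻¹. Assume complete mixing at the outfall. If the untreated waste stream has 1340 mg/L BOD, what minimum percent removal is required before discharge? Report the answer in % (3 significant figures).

1100 L/s = 1.1 m³/s.
Travel time to the compliance point: t = 9600/0.65 = 1.477e+04 s = 0.1709 d; decay factor exp(−0.33·0.1709) = 0.9452.
So the concentration just after mixing may be at most 10/0.9452 = 10.58 mg/L.
Mass balance: 10.58·135.1 = 1.1·Cₑ + 134·1.4.
Cₑ = (1429 − 187.6) / 1.1 = 1129 mg/L.
Required removal = 1 − 1129/1340 = 15.75 %.

15.8 %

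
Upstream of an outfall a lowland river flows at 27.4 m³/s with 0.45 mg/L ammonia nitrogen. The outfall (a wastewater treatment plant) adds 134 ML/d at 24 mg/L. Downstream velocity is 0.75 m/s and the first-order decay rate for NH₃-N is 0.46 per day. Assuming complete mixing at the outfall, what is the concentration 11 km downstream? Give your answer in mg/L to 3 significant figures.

134 ML/d = 1.551 m³/s.
After complete mixing, C₀ = (1.551·24 + 27.4·0.45) / 28.95 = 1.712 mg/L.
Travel time t = 1.1e+04 m / 0.75 m/s = 1.467e+04 s = 0.1698 d.
C = 1.712·exp(−0.46·0.1698) = 1.712·0.9249 = 1.583 mg/L.

1.58 mg/L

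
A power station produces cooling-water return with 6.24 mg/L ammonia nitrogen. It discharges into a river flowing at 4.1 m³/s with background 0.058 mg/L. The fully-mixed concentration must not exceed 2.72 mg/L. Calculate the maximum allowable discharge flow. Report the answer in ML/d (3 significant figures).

268 ML/d

Mass balance at complete mixing: C_std·(Q_w + Q_r) = Q_w·C_e + Q_r·C_b.
Rearranging, Q_w = Q_r·(C_std − C_b)/(C_e − C_std) = 4.1·(2.72 − 0.058) / (6.24 − 2.72) = 3.101 m³/s.
= 267.9 ML/d.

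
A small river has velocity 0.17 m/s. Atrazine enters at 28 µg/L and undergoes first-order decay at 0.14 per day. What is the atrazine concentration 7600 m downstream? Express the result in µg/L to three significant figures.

Travel time t = 7600 m / 0.17 m/s = 7600/0.17 = 4.471e+04 s = 0.5174 d.
First-order decay: C = 28·exp(−0.14·0.5174) = 28·0.9301 = 26.04 µg/L.

26.0 µg/L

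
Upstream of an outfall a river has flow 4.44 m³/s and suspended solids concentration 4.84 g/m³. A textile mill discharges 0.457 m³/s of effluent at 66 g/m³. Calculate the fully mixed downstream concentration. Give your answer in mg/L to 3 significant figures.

10.5 mg/L

Conservation of mass across the mixing zone: C = (0.457·66 + 4.44·4.84) / (0.457 + 4.44) = 51.65/4.897 = 10.55 mg/L.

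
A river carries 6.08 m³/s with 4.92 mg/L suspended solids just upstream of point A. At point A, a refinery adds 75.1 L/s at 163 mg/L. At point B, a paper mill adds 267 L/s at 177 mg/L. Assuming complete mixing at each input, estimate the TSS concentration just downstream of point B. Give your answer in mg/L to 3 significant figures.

75.1 L/s = 0.0751 m³/s.
After input A: C = (6.08·4.92 + 0.0751·163) / 6.155 = 6.849 mg/L.
267 L/s = 0.267 m³/s.
After input B: C = (6.155·6.849 + 0.267·177) / 6.422 = 13.92 mg/L.

13.9 mg/L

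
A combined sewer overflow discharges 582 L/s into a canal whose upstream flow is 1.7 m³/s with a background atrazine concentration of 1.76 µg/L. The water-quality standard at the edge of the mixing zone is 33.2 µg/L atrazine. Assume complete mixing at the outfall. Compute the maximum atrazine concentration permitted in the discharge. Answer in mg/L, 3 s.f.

582 L/s = 0.582 m³/s.
1.76 µg/L = 0.00176 mg/L.
33.2 µg/L = 0.0332 mg/L.
Mass balance: 0.0332·2.282 = 0.582·Cₑ + 1.7·0.00176.
Cₑ = (0.07576 − 0.002992) / 0.582 = 0.125 mg/L.

0.125 mg/L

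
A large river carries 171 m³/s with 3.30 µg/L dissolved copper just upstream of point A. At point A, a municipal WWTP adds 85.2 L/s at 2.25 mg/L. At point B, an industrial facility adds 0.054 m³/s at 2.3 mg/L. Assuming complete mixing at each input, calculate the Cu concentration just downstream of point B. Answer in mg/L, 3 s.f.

0.00514 mg/L

3.30 µg/L = 0.0033 mg/L.
85.2 L/s = 0.0852 m³/s.
After input A: C = (171·0.0033 + 0.0852·2.25) / 171.1 = 0.004419 mg/L.
After input B: C = (171.1·0.004419 + 0.054·2.3) / 171.1 = 0.005143 mg/L.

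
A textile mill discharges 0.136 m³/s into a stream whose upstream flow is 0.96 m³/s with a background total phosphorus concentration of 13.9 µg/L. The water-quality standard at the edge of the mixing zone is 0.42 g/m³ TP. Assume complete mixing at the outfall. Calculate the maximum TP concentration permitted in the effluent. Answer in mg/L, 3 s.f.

13.9 µg/L = 0.0139 mg/L.
Mass balance: 0.42·1.096 = 0.136·Cₑ + 0.96·0.0139.
Cₑ = (0.4603 − 0.01334) / 0.136 = 3.287 mg/L.

3.29 mg/L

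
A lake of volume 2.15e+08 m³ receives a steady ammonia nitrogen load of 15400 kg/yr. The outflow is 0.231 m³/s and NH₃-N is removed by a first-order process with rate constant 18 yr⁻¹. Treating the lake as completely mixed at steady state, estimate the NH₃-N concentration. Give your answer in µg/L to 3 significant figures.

Outflow Q = 0.231 m³/s × 3.156e+07 s/yr = 7.29e+06 m³/yr.
Steady-state CSTR mass balance: W = Q·C + k·V·C, so C = W/(Q + kV).
Q + kV = 7.29e+06 + 18·2.15e+08 = 3.877e+09 m³/yr.
C = 15400/3.877e+09 = 3.972e-06 kg/m³ = 0.003972 mg/L = 3.972 µg/L.

3.97 µg/L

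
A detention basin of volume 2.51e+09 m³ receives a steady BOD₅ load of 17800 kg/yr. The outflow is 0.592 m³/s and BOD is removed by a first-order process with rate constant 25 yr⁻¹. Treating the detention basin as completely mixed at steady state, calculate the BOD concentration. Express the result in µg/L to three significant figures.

0.284 µg/L

Outflow Q = 0.592 m³/s × 3.156e+07 s/yr = 1.868e+07 m³/yr.
Steady-state CSTR mass balance: W = Q·C + k·V·C, so C = W/(Q + kV).
Q + kV = 1.868e+07 + 25·2.51e+09 = 6.277e+10 m³/yr.
C = 17800/6.277e+10 = 2.836e-07 kg/m³ = 0.0002836 mg/L = 0.2836 µg/L.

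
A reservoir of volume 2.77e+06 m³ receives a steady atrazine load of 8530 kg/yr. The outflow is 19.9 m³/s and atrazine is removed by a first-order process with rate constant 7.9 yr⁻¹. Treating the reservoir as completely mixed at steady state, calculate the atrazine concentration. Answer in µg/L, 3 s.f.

13.1 µg/L

Outflow Q = 19.9 m³/s × 3.156e+07 s/yr = 6.28e+08 m³/yr.
Steady-state CSTR mass balance: W = Q·C + k·V·C, so C = W/(Q + kV).
Q + kV = 6.28e+08 + 7.9·2.77e+06 = 6.499e+08 m³/yr.
C = 8530/6.499e+08 = 1.313e-05 kg/m³ = 0.01313 mg/L = 13.13 µg/L.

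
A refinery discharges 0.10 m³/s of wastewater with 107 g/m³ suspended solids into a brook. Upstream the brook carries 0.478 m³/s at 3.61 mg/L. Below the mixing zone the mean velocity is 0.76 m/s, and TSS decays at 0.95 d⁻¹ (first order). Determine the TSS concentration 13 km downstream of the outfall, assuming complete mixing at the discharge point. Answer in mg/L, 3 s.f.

After complete mixing, C₀ = (0.1·107 + 0.478·3.61) / 0.578 = 21.5 mg/L.
Travel time t = 1.3e+04 m / 0.76 m/s = 1.711e+04 s = 0.198 d.
C = 21.5·exp(−0.95·0.198) = 21.5·0.8285 = 17.81 mg/L.

17.8 mg/L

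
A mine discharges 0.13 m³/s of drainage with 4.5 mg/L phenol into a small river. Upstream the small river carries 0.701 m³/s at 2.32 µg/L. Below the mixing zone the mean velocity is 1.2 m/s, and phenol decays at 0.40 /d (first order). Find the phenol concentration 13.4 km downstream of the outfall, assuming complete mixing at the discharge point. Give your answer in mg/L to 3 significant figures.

2.32 µg/L = 0.00232 mg/L.
After complete mixing, C₀ = (0.13·4.5 + 0.701·0.00232) / 0.831 = 0.7059 mg/L.
Travel time t = 1.34e+04 m / 1.2 m/s = 1.117e+04 s = 0.1292 d.
C = 0.7059·exp(−0.40·0.1292) = 0.7059·0.9496 = 0.6704 mg/L.

0.670 mg/L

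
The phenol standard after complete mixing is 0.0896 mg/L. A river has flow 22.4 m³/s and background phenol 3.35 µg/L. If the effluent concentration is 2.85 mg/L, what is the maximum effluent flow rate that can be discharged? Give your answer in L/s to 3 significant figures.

3.35 µg/L = 0.00335 mg/L.
Mass balance at complete mixing: C_std·(Q_w + Q_r) = Q_w·C_e + Q_r·C_b.
Rearranging, Q_w = Q_r·(C_std − C_b)/(C_e − C_std) = 22.4·(0.0896 − 0.00335) / (2.85 − 0.0896) = 0.6999 m³/s.
= 699.9 L/s.

700 L/s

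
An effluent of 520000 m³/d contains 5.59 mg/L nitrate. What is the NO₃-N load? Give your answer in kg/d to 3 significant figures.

520000 m³/d = 6.019 m³/s.
Mass flux = Q·C = 6.019 m³/s × 5.59 g/m³ = 33.64 g/s.
= 33.64 g/s × 86.4 = 2907 kg/d.

2910 kg/d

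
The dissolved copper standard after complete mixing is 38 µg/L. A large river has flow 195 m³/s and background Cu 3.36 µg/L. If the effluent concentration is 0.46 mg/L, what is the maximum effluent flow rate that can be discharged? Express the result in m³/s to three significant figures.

3.36 µg/L = 0.00336 mg/L.
38 µg/L = 0.038 mg/L.
Mass balance at complete mixing: C_std·(Q_w + Q_r) = Q_w·C_e + Q_r·C_b.
Rearranging, Q_w = Q_r·(C_std − C_b)/(C_e − C_std) = 195·(0.038 − 0.00336) / (0.46 − 0.038) = 16.01 m³/s.

16.0 m³/s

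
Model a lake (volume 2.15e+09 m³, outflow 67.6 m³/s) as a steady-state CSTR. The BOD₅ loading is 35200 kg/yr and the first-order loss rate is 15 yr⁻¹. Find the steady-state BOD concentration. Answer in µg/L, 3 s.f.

1.02 µg/L

Outflow Q = 67.6 m³/s × 3.156e+07 s/yr = 2.133e+09 m³/yr.
Steady-state CSTR mass balance: W = Q·C + k·V·C, so C = W/(Q + kV).
Q + kV = 2.133e+09 + 15·2.15e+09 = 3.438e+10 m³/yr.
C = 35200/3.438e+10 = 1.024e-06 kg/m³ = 0.001024 mg/L = 1.024 µg/L.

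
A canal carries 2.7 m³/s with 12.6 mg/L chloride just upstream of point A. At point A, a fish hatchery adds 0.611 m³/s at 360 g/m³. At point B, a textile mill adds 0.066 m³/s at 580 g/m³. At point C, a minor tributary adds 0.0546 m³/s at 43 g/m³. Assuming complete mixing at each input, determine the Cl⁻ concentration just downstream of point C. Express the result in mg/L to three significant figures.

After input A: C = (2.7·12.6 + 0.611·360) / 3.311 = 76.71 mg/L.
After input B: C = (3.311·76.71 + 0.066·580) / 3.377 = 86.54 mg/L.
After input C: C = (3.377·86.54 + 0.0546·43) / 3.432 = 85.85 mg/L.

85.9 mg/L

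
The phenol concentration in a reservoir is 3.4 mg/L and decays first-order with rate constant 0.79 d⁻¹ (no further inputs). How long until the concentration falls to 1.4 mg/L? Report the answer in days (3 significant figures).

1.12 d

t = ln(C₀/C)/k = ln(3.4/1.4)/0.79 = 0.8873/0.79 = 1.123 d.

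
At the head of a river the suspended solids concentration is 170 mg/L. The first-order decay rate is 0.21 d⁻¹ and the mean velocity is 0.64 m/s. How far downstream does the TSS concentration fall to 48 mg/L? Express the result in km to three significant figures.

333 km

From C = C₀·e^(−kt), t = ln(C₀/C)/k = ln(170/48)/0.21 = 1.265/0.21 = 6.022 d.
Distance = v·t = 0.64 m/s × 5.203e+05 s = 3.33e+05 m = 333 km.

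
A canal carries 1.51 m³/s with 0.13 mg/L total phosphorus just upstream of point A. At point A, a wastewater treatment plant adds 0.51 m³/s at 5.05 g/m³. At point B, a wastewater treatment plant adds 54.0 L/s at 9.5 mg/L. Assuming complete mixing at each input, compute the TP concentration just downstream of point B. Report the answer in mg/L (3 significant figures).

1.58 mg/L

After input A: C = (1.51·0.13 + 0.51·5.05) / 2.02 = 1.372 mg/L.
54.0 L/s = 0.054 m³/s.
After input B: C = (2.02·1.372 + 0.054·9.5) / 2.074 = 1.584 mg/L.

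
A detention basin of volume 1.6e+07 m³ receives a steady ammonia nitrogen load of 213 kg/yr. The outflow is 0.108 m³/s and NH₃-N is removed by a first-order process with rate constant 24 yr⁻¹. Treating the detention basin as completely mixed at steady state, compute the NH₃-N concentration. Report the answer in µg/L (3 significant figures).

Outflow Q = 0.108 m³/s × 3.156e+07 s/yr = 3.408e+06 m³/yr.
Steady-state CSTR mass balance: W = Q·C + k·V·C, so C = W/(Q + kV).
Q + kV = 3.408e+06 + 24·1.6e+07 = 3.874e+08 m³/yr.
C = 213/3.874e+08 = 5.498e-07 kg/m³ = 0.0005498 mg/L = 0.5498 µg/L.

0.550 µg/L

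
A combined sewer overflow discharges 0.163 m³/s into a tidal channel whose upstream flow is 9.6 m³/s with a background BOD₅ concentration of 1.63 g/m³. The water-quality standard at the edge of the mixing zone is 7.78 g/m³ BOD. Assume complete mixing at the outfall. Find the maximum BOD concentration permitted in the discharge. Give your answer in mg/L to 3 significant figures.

Mass balance: 7.78·9.763 = 0.163·Cₑ + 9.6·1.63.
Cₑ = (75.96 − 15.65) / 0.163 = 370 mg/L.

370 mg/L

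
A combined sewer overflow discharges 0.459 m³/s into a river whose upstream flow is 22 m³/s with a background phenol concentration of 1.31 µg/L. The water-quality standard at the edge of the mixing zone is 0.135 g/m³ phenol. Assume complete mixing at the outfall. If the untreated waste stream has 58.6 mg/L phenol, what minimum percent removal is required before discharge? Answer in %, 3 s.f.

88.8 %

1.31 µg/L = 0.00131 mg/L.
Mass balance: 0.135·22.46 = 0.459·Cₑ + 22·0.00131.
Cₑ = (3.032 − 0.02882) / 0.459 = 6.543 mg/L.
Required removal = 1 − 6.543/58.6 = 88.83 %.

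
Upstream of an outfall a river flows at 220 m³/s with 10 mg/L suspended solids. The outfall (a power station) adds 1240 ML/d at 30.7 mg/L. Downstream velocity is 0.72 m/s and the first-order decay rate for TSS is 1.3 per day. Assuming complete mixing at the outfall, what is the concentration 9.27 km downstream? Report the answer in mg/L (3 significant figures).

1240 ML/d = 14.35 m³/s.
After complete mixing, C₀ = (14.35·30.7 + 220·10) / 234.4 = 11.27 mg/L.
Travel time t = 9270 m / 0.72 m/s = 1.288e+04 s = 0.149 d.
C = 11.27·exp(−1.3·0.149) = 11.27·0.8239 = 9.283 mg/L.

9.28 mg/L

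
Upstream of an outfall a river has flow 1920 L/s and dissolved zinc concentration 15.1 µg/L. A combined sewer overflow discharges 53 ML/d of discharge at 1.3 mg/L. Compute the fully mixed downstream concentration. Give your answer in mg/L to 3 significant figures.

0.326 mg/L

53 ML/d = 0.6134 m³/s.
1920 L/s = 1.92 m³/s.
15.1 µg/L = 0.0151 mg/L.
Conservation of mass across the mixing zone: C = (0.6134·1.3 + 1.92·0.0151) / (0.6134 + 1.92) = 0.8264/2.533 = 0.3262 mg/L.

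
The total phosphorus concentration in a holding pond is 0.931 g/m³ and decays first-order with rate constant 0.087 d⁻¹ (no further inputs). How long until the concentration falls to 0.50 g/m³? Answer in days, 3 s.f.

7.15 d

t = ln(C₀/C)/k = ln(0.931/0.50)/0.087 = 0.6217/0.087 = 7.145 d.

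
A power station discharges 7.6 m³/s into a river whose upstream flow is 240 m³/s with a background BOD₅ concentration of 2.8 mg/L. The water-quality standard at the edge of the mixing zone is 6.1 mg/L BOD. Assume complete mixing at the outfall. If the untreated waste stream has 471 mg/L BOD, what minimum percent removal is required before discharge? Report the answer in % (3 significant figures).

76.6 %

Mass balance: 6.1·247.6 = 7.6·Cₑ + 240·2.8.
Cₑ = (1510 − 672) / 7.6 = 110.3 mg/L.
Required removal = 1 − 110.3/471 = 76.58 %.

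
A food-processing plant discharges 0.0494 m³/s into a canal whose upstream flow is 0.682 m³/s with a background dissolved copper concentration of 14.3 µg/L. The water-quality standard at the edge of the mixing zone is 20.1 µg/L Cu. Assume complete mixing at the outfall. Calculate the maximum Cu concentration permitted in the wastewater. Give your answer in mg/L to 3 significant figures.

0.100 mg/L

14.3 µg/L = 0.0143 mg/L.
20.1 µg/L = 0.0201 mg/L.
Mass balance: 0.0201·0.7314 = 0.0494·Cₑ + 0.682·0.0143.
Cₑ = (0.0147 − 0.009753) / 0.0494 = 0.1002 mg/L.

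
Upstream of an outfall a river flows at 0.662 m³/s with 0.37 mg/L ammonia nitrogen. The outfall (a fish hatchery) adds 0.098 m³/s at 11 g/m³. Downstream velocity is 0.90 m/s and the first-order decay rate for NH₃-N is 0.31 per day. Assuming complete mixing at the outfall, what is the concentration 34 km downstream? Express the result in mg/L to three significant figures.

1.52 mg/L

After complete mixing, C₀ = (0.098·11 + 0.662·0.37) / 0.76 = 1.741 mg/L.
Travel time t = 3.4e+04 m / 0.90 m/s = 3.778e+04 s = 0.4372 d.
C = 1.741·exp(−0.31·0.4372) = 1.741·0.8732 = 1.52 mg/L.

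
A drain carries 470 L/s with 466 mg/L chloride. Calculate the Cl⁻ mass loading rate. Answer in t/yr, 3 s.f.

470 L/s = 0.47 m³/s.
Mass flux = Q·C = 0.47 m³/s × 466 g/m³ = 219 g/s.
= 219 g/s × 31.56 = 6912 t/yr.

6910 t/yr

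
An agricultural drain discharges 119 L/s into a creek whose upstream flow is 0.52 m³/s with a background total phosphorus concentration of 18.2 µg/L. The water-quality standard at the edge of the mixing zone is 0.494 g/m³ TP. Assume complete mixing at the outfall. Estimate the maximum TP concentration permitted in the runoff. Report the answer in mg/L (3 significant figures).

119 L/s = 0.119 m³/s.
18.2 µg/L = 0.0182 mg/L.
Mass balance: 0.494·0.639 = 0.119·Cₑ + 0.52·0.0182.
Cₑ = (0.3157 − 0.009464) / 0.119 = 2.573 mg/L.

2.57 mg/L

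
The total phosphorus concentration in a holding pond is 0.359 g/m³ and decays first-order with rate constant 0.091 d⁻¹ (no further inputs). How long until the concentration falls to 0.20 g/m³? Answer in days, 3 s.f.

t = ln(C₀/C)/k = ln(0.359/0.20)/0.091 = 0.585/0.091 = 6.429 d.

6.43 d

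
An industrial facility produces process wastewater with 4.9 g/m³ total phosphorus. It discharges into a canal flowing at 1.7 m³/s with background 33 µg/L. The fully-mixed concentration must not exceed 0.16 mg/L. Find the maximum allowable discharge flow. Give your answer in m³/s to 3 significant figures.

33 µg/L = 0.033 mg/L.
Mass balance at complete mixing: C_std·(Q_w + Q_r) = Q_w·C_e + Q_r·C_b.
Rearranging, Q_w = Q_r·(C_std − C_b)/(C_e − C_std) = 1.7·(0.16 − 0.033) / (4.9 − 0.16) = 0.04555 m³/s.

0.0455 m³/s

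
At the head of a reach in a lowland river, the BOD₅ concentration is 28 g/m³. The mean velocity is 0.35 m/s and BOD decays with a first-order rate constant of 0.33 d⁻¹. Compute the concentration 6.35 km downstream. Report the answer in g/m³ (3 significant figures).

26.1 g/m³

Travel time t = 6.35 km / 0.35 m/s = 6350/0.35 = 1.814e+04 s = 0.21 d.
First-order decay: C = 28·exp(−0.33·0.21) = 28·0.9331 = 26.13 g/m³.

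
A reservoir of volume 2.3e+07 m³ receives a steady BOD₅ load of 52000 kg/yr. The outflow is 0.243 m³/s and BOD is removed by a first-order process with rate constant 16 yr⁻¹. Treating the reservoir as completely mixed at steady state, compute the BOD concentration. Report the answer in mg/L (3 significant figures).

0.138 mg/L

Outflow Q = 0.243 m³/s × 3.156e+07 s/yr = 7.668e+06 m³/yr.
Steady-state CSTR mass balance: W = Q·C + k·V·C, so C = W/(Q + kV).
Q + kV = 7.668e+06 + 16·2.3e+07 = 3.757e+08 m³/yr.
C = 52000/3.757e+08 = 0.0001384 kg/m³ = 0.1384 mg/L.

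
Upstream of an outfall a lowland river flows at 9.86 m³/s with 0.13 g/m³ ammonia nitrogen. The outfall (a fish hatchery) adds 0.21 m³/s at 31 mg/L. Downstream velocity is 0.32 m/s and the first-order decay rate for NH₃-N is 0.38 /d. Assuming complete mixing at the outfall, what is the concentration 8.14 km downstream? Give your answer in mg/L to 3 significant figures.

0.692 mg/L

After complete mixing, C₀ = (0.21·31 + 9.86·0.13) / 10.07 = 0.7738 mg/L.
Travel time t = 8140 m / 0.32 m/s = 2.544e+04 s = 0.2944 d.
C = 0.7738·exp(−0.38·0.2944) = 0.7738·0.8942 = 0.6919 mg/L.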